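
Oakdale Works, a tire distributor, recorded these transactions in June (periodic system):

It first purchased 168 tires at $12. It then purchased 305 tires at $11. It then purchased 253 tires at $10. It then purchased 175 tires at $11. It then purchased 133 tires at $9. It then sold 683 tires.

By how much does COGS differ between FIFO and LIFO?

FIFO COGS: 168 @ $12 + 305 @ $11 + 210 @ $10 = $7,471
LIFO COGS: 133 @ $9 + 175 @ $11 + 253 @ $10 + 122 @ $11 = $6,994
Difference = |$7,471 − $6,994| = $477

$477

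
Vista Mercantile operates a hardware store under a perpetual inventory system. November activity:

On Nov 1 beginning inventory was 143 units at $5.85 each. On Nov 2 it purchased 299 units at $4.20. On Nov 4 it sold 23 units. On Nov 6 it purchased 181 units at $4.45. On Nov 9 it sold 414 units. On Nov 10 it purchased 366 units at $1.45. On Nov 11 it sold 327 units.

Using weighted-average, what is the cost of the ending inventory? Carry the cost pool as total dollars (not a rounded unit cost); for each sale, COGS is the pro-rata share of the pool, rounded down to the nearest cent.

After Nov 1: 143 on hand, pool $836.55 (≈ $5.8500 each)
After Nov 2: 442 on hand, pool $2,092.35 (≈ $4.7338 each)
Nov 4, sell 23: 23/442 × $2,092.35 → $108.87
After Nov 6: 600 on hand, pool $2,788.93 (≈ $4.6482 each)
Nov 9, sell 414: 414/600 × $2,788.93 → $1,924.36
After Nov 10: 552 on hand, pool $1,395.27 (≈ $2.5277 each)
Nov 11, sell 327: 327/552 × $1,395.27 → $826.54
Total COGS = $108.87 + $1,924.36 + $826.54 = $2,859.77
Ending inventory (cost pool remaining) = $568.73

Ending inventory = $568.73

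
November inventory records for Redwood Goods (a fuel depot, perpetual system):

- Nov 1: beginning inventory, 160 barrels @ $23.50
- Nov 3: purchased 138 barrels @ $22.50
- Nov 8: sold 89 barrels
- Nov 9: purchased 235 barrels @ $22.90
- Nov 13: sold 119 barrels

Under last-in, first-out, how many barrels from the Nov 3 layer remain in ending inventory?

49

Nov 8, 89 sold [LIFO — newest first]: 89 @ $22.50 = $2,002.50
Nov 13, 119 sold [LIFO — newest first]: 119 @ $22.90 = $2,725.10
Total COGS = $2,002.50 + $2,725.10 = $4,727.60
Ending inventory: 160 @ $23.50 + 49 @ $22.50 + 116 @ $22.90 = $7,518.90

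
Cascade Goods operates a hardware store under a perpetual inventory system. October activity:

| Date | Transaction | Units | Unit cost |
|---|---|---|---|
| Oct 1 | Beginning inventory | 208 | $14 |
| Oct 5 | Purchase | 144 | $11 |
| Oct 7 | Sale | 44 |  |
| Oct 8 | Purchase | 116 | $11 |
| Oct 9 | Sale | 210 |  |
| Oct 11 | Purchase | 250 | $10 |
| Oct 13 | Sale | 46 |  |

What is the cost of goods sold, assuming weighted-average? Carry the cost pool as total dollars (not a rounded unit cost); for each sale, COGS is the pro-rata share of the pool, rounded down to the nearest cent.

COGS = $3,650.95

After Oct 1: 208 on hand, pool $2,912.00 (≈ $14.0000 each)
After Oct 5: 352 on hand, pool $4,496.00 (≈ $12.7727 each)
Oct 7, sell 44: 44/352 × $4,496.00 → $562.00
After Oct 8: 424 on hand, pool $5,210.00 (≈ $12.2877 each)
Oct 9, sell 210: 210/424 × $5,210.00 → $2,580.42
After Oct 11: 464 on hand, pool $5,129.58 (≈ $11.0551 each)
Oct 13, sell 46: 46/464 × $5,129.58 → $508.53
Total COGS = $562.00 + $2,580.42 + $508.53 = $3,650.95
Ending inventory (cost pool remaining) = $4,621.05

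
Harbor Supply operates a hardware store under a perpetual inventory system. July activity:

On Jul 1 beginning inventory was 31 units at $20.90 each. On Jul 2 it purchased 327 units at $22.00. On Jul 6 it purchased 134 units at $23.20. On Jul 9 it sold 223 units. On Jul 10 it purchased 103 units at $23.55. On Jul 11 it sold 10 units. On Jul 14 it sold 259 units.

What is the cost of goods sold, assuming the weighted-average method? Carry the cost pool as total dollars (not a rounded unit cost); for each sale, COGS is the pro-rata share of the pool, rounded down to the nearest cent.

COGS = $11,046.96

After Jul 1: 31 on hand, pool $647.90 (≈ $20.9000 each)
After Jul 2: 358 on hand, pool $7,841.90 (≈ $21.9047 each)
After Jul 6: 492 on hand, pool $10,950.70 (≈ $22.2575 each)
Jul 9, sell 223: 223/492 × $10,950.70 → $4,963.42
After Jul 10: 372 on hand, pool $8,412.93 (≈ $22.6154 each)
Jul 11, sell 10: 10/372 × $8,412.93 → $226.15
Jul 14, sell 259: 259/362 × $8,186.78 → $5,857.39
Total COGS = $4,963.42 + $226.15 + $5,857.39 = $11,046.96
Ending inventory (cost pool remaining) = $2,329.39
Check: goods available $13,376.35 = COGS $11,046.96 + ending $2,329.39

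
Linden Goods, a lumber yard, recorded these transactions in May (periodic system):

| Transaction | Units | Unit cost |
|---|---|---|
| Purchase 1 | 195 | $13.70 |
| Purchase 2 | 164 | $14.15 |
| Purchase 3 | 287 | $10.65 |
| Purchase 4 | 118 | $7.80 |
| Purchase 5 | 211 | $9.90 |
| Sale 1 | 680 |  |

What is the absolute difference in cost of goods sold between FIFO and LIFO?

$1,342.40

FIFO COGS: 195 @ $13.70 + 164 @ $14.15 + 287 @ $10.65 + 34 @ $7.80 = $8,313.85
LIFO COGS: 211 @ $9.90 + 118 @ $7.80 + 287 @ $10.65 + 64 @ $14.15 = $6,971.45
Difference = |$8,313.85 − $6,971.45| = $1,342.40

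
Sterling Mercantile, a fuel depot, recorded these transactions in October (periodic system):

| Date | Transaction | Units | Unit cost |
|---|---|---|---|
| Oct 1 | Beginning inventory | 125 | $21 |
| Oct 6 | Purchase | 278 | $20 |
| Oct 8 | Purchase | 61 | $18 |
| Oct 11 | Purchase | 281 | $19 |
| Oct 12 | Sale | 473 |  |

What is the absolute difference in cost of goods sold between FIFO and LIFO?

$397

FIFO COGS: 125 @ $21 + 278 @ $20 + 61 @ $18 + 9 @ $19 = $9,454
LIFO COGS: 281 @ $19 + 61 @ $18 + 131 @ $20 = $9,057
Difference = |$9,454 − $9,057| = $397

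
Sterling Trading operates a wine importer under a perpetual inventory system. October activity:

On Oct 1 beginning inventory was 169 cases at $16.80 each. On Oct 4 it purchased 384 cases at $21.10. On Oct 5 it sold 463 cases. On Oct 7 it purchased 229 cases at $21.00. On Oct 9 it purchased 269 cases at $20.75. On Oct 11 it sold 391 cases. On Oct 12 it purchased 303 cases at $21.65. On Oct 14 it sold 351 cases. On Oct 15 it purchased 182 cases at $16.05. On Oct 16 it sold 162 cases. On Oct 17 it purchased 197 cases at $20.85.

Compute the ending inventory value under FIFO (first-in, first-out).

Ending inventory = $6,819.90

Oct 5, 463 sold [FIFO — oldest first]: 169 @ $16.80 + 294 @ $21.10 = $9,042.60
Oct 11, 391 sold [FIFO — oldest first]: 90 @ $21.10 + 229 @ $21.00 + 72 @ $20.75 = $8,202.00
Oct 14, 351 sold [FIFO — oldest first]: 197 @ $20.75 + 154 @ $21.65 = $7,421.85
Oct 16, 162 sold [FIFO — oldest first]: 149 @ $21.65 + 13 @ $16.05 = $3,434.50
Total COGS = $9,042.60 + $8,202.00 + $7,421.85 + $3,434.50 = $28,100.95
Ending inventory: 169 @ $16.05 + 197 @ $20.85 = $6,819.90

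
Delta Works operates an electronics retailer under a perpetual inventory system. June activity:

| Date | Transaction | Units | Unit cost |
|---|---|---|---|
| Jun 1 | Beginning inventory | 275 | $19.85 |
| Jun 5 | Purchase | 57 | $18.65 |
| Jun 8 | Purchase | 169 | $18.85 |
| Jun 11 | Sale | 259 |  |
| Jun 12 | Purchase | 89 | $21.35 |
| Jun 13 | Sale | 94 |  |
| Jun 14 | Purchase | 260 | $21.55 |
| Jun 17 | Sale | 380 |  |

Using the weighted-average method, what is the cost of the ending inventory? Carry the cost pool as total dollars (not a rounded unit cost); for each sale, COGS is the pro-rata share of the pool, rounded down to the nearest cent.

Ending inventory = $2,429.68

After Jun 1: 275 on hand, pool $5,458.75 (≈ $19.8500 each)
After Jun 5: 332 on hand, pool $6,521.80 (≈ $19.6440 each)
After Jun 8: 501 on hand, pool $9,707.45 (≈ $19.3761 each)
Jun 11, sell 259: 259/501 × $9,707.45 → $5,018.42
After Jun 12: 331 on hand, pool $6,589.18 (≈ $19.9069 each)
Jun 13, sell 94: 94/331 × $6,589.18 → $1,871.24
After Jun 14: 497 on hand, pool $10,320.94 (≈ $20.7665 each)
Jun 17, sell 380: 380/497 × $10,320.94 → $7,891.26
Total COGS = $5,018.42 + $1,871.24 + $7,891.26 = $14,780.92
Ending inventory (cost pool remaining) = $2,429.68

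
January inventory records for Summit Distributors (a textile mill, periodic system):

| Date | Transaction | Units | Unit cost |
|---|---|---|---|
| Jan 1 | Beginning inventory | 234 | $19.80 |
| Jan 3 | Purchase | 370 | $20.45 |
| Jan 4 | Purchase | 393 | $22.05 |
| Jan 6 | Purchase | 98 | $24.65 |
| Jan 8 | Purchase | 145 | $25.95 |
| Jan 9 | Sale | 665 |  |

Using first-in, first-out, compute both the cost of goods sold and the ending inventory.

COGS = $13,544.75; ending inventory = $13,499.05

Jan 9, 665 sold [FIFO — oldest first]: 234 @ $19.80 + 370 @ $20.45 + 61 @ $22.05 = $13,544.75
Ending inventory: 332 @ $22.05 + 98 @ $24.65 + 145 @ $25.95 = $13,499.05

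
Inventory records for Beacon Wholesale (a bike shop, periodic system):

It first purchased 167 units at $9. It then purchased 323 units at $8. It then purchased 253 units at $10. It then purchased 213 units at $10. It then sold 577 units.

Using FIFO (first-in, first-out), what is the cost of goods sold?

Sale 1 (577) [FIFO — oldest first]: 167 @ $9 + 323 @ $8 + 87 @ $10 = $4,957
Ending inventory: 166 @ $10 + 213 @ $10 = $3,790

COGS = $4,957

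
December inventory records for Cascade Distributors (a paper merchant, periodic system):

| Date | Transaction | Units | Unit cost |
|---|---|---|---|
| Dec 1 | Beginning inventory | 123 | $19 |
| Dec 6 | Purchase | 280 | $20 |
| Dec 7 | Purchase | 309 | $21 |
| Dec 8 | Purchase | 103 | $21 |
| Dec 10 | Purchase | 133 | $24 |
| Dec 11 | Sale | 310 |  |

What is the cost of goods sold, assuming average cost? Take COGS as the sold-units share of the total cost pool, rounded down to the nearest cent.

COGS = $6,468.47

Dec 11, sell 310: 310/948 × $19,781.00 → $6,468.47
Ending inventory (cost pool remaining) = $13,312.53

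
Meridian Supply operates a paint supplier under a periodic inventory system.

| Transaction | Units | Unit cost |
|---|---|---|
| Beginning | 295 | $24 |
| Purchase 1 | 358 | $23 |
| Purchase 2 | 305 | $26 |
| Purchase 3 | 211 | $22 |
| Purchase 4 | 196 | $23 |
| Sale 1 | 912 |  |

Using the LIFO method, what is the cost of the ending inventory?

Sale 1 (912) [LIFO — newest first]: 196 @ $23 + 211 @ $22 + 305 @ $26 + 200 @ $23 = $21,680
Ending inventory: 295 @ $24 + 158 @ $23 = $10,714
Check: goods available $32,394 = COGS $21,680 + ending $10,714

Ending inventory = $10,714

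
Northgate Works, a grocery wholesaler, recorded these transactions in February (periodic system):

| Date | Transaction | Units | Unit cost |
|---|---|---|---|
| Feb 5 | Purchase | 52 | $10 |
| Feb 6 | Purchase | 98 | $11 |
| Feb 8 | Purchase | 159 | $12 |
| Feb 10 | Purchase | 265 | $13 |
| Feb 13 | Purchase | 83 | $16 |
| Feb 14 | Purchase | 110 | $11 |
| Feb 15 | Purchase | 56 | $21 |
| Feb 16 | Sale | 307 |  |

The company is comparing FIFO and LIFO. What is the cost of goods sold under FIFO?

FIFO COGS: 52 @ $10 + 98 @ $11 + 157 @ $12 = $3,482
LIFO COGS: 56 @ $21 + 110 @ $11 + 83 @ $16 + 58 @ $13 = $4,468

COGS = $3,482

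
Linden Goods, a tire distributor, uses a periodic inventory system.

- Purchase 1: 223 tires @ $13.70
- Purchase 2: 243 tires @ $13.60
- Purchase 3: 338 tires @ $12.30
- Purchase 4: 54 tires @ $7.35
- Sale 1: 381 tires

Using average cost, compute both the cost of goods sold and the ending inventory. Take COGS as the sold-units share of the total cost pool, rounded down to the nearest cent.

Sale 1, sell 381: 381/858 × $10,914.20 → $4,846.51
Ending inventory (cost pool remaining) = $6,067.69
Check: goods available $10,914.20 = COGS $4,846.51 + ending $6,067.69

COGS = $4,846.51; ending inventory = $6,067.69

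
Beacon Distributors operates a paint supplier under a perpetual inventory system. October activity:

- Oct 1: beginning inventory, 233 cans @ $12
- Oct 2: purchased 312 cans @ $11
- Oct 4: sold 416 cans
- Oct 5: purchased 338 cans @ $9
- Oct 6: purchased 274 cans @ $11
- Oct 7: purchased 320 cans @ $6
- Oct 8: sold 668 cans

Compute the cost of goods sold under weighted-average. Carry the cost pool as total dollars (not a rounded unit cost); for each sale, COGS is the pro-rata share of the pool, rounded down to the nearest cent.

COGS = $10,703.61

After Oct 1: 233 on hand, pool $2,796.00 (≈ $12.0000 each)
After Oct 2: 545 on hand, pool $6,228.00 (≈ $11.4275 each)
Oct 4, sell 416: 416/545 × $6,228.00 → $4,753.84
After Oct 5: 467 on hand, pool $4,516.16 (≈ $9.6706 each)
After Oct 6: 741 on hand, pool $7,530.16 (≈ $10.1622 each)
After Oct 7: 1061 on hand, pool $9,450.16 (≈ $8.9068 each)
Oct 8, sell 668: 668/1061 × $9,450.16 → $5,949.77
Total COGS = $4,753.84 + $5,949.77 = $10,703.61
Ending inventory (cost pool remaining) = $3,500.39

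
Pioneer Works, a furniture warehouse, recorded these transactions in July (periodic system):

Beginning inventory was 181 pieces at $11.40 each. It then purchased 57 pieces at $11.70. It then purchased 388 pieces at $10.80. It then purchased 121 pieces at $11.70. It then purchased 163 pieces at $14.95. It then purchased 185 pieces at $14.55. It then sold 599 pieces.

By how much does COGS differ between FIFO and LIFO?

FIFO COGS: 181 @ $11.40 + 57 @ $11.70 + 361 @ $10.80 = $6,629.10
LIFO COGS: 185 @ $14.55 + 163 @ $14.95 + 121 @ $11.70 + 130 @ $10.80 = $7,948.30
Difference = |$6,629.10 − $7,948.30| = $1,319.20

$1,319.20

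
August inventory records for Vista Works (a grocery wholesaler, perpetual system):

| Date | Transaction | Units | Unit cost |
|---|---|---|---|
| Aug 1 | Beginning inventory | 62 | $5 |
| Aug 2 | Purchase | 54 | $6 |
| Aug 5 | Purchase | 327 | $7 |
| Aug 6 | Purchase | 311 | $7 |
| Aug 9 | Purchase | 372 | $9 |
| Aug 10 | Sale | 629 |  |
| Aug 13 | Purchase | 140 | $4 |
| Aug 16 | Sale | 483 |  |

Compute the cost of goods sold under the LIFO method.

COGS = $8,108

Aug 10, 629 sold [LIFO — newest first]: 372 @ $9 + 257 @ $7 = $5,147
Aug 16, 483 sold [LIFO — newest first]: 140 @ $4 + 54 @ $7 + 289 @ $7 = $2,961
Total COGS = $5,147 + $2,961 = $8,108
Ending inventory: 62 @ $5 + 54 @ $6 + 38 @ $7 = $900
Check: goods available $9,008 = COGS $8,108 + ending $900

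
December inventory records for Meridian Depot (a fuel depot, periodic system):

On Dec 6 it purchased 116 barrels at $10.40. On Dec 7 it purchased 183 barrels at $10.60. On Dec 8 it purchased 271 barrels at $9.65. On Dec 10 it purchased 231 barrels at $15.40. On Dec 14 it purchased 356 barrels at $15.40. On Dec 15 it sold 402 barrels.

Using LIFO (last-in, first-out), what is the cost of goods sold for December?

COGS = $6,190.80

Dec 15, 402 sold [LIFO — newest first]: 356 @ $15.40 + 46 @ $15.40 = $6,190.80
Ending inventory: 116 @ $10.40 + 183 @ $10.60 + 271 @ $9.65 + 185 @ $15.40 = $8,610.35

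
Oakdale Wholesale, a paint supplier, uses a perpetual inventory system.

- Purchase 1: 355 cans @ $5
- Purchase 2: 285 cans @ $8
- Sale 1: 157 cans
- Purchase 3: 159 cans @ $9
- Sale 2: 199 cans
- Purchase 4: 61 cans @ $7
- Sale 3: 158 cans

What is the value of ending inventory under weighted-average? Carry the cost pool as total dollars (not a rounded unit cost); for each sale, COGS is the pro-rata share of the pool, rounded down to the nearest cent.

After Purchase 1: 355 on hand, pool $1,775.00 (≈ $5.0000 each)
After Purchase 2: 640 on hand, pool $4,055.00 (≈ $6.3359 each)
Sale 1, sell 157: 157/640 × $4,055.00 → $994.74
After Purchase 3: 642 on hand, pool $4,491.26 (≈ $6.9957 each)
Sale 2, sell 199: 199/642 × $4,491.26 → $1,392.15
After Purchase 4: 504 on hand, pool $3,526.11 (≈ $6.9962 each)
Sale 3, sell 158: 158/504 × $3,526.11 → $1,105.40
Total COGS = $994.74 + $1,392.15 + $1,105.40 = $3,492.29
Ending inventory (cost pool remaining) = $2,420.71
Check: goods available $5,913.00 = COGS $3,492.29 + ending $2,420.71

Ending inventory = $2,420.71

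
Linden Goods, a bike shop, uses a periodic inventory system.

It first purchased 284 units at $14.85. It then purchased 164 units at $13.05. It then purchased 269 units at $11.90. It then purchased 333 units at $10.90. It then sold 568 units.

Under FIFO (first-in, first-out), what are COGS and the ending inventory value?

COGS = $7,785.60; ending inventory = $5,402.80

Sale 1 (568) [FIFO — oldest first]: 284 @ $14.85 + 164 @ $13.05 + 120 @ $11.90 = $7,785.60
Ending inventory: 149 @ $11.90 + 333 @ $10.90 = $5,402.80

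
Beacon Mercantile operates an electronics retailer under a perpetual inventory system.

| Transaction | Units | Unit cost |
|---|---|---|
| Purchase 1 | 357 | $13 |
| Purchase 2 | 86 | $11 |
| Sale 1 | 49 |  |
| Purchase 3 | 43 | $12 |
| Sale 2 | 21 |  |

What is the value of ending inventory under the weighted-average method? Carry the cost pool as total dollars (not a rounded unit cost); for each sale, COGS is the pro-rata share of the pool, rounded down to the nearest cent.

Ending inventory = $5,221.45

After Purchase 1: 357 on hand, pool $4,641.00 (≈ $13.0000 each)
After Purchase 2: 443 on hand, pool $5,587.00 (≈ $12.6117 each)
Sale 1, sell 49: 49/443 × $5,587.00 → $617.97
After Purchase 3: 437 on hand, pool $5,485.03 (≈ $12.5516 each)
Sale 2, sell 21: 21/437 × $5,485.03 → $263.58
Total COGS = $617.97 + $263.58 = $881.55
Ending inventory (cost pool remaining) = $5,221.45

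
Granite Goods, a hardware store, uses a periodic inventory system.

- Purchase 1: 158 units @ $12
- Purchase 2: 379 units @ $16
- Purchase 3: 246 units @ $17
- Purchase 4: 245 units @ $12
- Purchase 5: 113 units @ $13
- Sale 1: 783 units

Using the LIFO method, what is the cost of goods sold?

COGS = $11,455

Sale 1 (783) [LIFO — newest first]: 113 @ $13 + 245 @ $12 + 246 @ $17 + 179 @ $16 = $11,455
Ending inventory: 158 @ $12 + 200 @ $16 = $5,096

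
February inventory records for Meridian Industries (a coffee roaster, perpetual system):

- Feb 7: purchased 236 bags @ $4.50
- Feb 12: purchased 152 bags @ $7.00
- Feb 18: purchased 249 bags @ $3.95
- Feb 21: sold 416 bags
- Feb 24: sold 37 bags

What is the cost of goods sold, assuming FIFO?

COGS = $2,382.75

Feb 21, 416 sold [FIFO — oldest first]: 236 @ $4.50 + 152 @ $7.00 + 28 @ $3.95 = $2,236.60
Feb 24, 37 sold [FIFO — oldest first]: 37 @ $3.95 = $146.15
Total COGS = $2,236.60 + $146.15 = $2,382.75
Ending inventory: 184 @ $3.95 = $726.80
Check: goods available $3,109.55 = COGS $2,382.75 + ending $726.80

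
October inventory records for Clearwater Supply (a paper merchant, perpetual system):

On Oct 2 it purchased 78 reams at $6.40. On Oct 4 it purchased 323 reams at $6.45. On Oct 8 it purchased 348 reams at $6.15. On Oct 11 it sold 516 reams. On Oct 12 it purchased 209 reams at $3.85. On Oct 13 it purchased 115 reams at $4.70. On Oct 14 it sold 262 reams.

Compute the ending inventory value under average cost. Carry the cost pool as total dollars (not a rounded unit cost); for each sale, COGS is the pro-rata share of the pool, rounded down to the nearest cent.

Ending inventory = $1,490.53

After Oct 2: 78 on hand, pool $499.20 (≈ $6.4000 each)
After Oct 4: 401 on hand, pool $2,582.55 (≈ $6.4403 each)
After Oct 8: 749 on hand, pool $4,722.75 (≈ $6.3054 each)
Oct 11, sell 516: 516/749 × $4,722.75 → $3,253.59
After Oct 12: 442 on hand, pool $2,273.81 (≈ $5.1444 each)
After Oct 13: 557 on hand, pool $2,814.31 (≈ $5.0526 each)
Oct 14, sell 262: 262/557 × $2,814.31 → $1,323.78
Total COGS = $3,253.59 + $1,323.78 = $4,577.37
Ending inventory (cost pool remaining) = $1,490.53
Check: goods available $6,067.90 = COGS $4,577.37 + ending $1,490.53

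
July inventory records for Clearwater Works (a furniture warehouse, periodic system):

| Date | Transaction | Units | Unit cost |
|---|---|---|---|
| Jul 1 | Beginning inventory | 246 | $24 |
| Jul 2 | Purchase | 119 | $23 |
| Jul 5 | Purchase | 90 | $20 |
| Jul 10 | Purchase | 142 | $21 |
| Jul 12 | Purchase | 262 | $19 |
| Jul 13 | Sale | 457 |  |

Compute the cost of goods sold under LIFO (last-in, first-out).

COGS = $9,020

Jul 13, 457 sold [LIFO — newest first]: 262 @ $19 + 142 @ $21 + 53 @ $20 = $9,020
Ending inventory: 246 @ $24 + 119 @ $23 + 37 @ $20 = $9,381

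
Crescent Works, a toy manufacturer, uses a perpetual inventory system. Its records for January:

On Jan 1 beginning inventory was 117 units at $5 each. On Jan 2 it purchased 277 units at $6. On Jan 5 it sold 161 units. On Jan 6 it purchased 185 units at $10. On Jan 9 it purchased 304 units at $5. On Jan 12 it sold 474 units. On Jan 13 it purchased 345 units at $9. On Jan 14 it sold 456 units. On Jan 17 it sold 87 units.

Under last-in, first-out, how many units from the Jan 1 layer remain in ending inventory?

Jan 5, 161 sold [LIFO — newest first]: 161 @ $6 = $966
Jan 12, 474 sold [LIFO — newest first]: 304 @ $5 + 170 @ $10 = $3,220
Jan 14, 456 sold [LIFO — newest first]: 345 @ $9 + 15 @ $10 + 96 @ $6 = $3,831
Jan 17, 87 sold [LIFO — newest first]: 20 @ $6 + 67 @ $5 = $455
Total COGS = $966 + $3,220 + $3,831 + $455 = $8,472
Ending inventory: 50 @ $5 = $250
Check: goods available $8,722 = COGS $8,472 + ending $250

50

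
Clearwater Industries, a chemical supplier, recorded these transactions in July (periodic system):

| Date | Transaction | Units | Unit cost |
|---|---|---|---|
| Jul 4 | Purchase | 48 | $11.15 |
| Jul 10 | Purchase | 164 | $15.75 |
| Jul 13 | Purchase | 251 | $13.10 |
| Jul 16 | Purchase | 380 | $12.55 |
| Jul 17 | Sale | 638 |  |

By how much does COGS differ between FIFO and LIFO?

$435.20

FIFO COGS: 48 @ $11.15 + 164 @ $15.75 + 251 @ $13.10 + 175 @ $12.55 = $8,602.55
LIFO COGS: 380 @ $12.55 + 251 @ $13.10 + 7 @ $15.75 = $8,167.35
Difference = |$8,602.55 − $8,167.35| = $435.20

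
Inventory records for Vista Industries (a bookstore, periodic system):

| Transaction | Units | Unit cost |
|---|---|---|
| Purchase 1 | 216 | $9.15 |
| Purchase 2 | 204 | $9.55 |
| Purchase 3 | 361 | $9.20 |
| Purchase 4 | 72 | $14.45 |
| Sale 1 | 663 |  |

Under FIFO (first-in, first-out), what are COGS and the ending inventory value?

Sale 1 (663) [FIFO — oldest first]: 216 @ $9.15 + 204 @ $9.55 + 243 @ $9.20 = $6,160.20
Ending inventory: 118 @ $9.20 + 72 @ $14.45 = $2,126.00
Check: goods available $8,286.20 = COGS $6,160.20 + ending $2,126.00

COGS = $6,160.20; ending inventory = $2,126.00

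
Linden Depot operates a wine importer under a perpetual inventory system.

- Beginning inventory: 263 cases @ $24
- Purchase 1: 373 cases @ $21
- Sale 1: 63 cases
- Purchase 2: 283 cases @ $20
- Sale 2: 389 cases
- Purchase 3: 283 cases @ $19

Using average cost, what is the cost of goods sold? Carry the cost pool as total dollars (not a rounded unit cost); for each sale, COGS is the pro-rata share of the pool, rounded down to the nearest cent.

COGS = $9,764.58

After Beginning: 263 on hand, pool $6,312.00 (≈ $24.0000 each)
After Purchase 1: 636 on hand, pool $14,145.00 (≈ $22.2406 each)
Sale 1, sell 63: 63/636 × $14,145.00 → $1,401.15
After Purchase 2: 856 on hand, pool $18,403.85 (≈ $21.4998 each)
Sale 2, sell 389: 389/856 × $18,403.85 → $8,363.43
After Purchase 3: 750 on hand, pool $15,417.42 (≈ $20.5566 each)
Total COGS = $1,401.15 + $8,363.43 = $9,764.58
Ending inventory (cost pool remaining) = $15,417.42
Check: goods available $25,182.00 = COGS $9,764.58 + ending $15,417.42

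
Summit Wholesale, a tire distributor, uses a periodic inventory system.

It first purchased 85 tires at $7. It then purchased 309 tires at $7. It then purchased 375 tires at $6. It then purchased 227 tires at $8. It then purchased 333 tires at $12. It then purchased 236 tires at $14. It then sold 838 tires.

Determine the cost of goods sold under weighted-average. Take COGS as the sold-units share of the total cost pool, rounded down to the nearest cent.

Sale 1, sell 838: 838/1565 × $14,124.00 → $7,562.88
Ending inventory (cost pool remaining) = $6,561.12

COGS = $7,562.88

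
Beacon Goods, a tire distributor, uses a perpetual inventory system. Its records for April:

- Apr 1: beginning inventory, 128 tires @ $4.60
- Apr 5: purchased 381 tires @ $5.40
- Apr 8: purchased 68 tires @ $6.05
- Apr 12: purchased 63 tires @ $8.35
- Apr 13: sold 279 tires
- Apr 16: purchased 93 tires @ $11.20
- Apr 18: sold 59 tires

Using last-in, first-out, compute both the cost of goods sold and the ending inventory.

COGS = $2,397.45; ending inventory = $2,227.80

Apr 13, 279 sold [LIFO — newest first]: 63 @ $8.35 + 68 @ $6.05 + 148 @ $5.40 = $1,736.65
Apr 18, 59 sold [LIFO — newest first]: 59 @ $11.20 = $660.80
Total COGS = $1,736.65 + $660.80 = $2,397.45
Ending inventory: 128 @ $4.60 + 233 @ $5.40 + 34 @ $11.20 = $2,227.80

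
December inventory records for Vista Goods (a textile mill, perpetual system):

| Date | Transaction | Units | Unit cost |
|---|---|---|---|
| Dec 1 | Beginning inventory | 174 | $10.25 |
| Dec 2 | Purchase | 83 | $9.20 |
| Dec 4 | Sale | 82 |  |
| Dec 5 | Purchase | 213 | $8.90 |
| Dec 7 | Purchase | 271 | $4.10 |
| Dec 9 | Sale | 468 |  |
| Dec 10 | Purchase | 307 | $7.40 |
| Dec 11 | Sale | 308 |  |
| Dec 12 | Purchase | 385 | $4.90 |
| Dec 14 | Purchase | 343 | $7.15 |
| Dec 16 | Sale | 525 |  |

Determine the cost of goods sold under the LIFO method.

Dec 4, 82 sold [LIFO — newest first]: 82 @ $9.20 = $754.40
Dec 9, 468 sold [LIFO — newest first]: 271 @ $4.10 + 197 @ $8.90 = $2,864.40
Dec 11, 308 sold [LIFO — newest first]: 307 @ $7.40 + 1 @ $8.90 = $2,280.70
Dec 16, 525 sold [LIFO — newest first]: 343 @ $7.15 + 182 @ $4.90 = $3,344.25
Total COGS = $754.40 + $2,864.40 + $2,280.70 + $3,344.25 = $9,243.75
Ending inventory: 174 @ $10.25 + 1 @ $9.20 + 15 @ $8.90 + 203 @ $4.90 = $2,920.90
Check: goods available $12,164.65 = COGS $9,243.75 + ending $2,920.90

COGS = $9,243.75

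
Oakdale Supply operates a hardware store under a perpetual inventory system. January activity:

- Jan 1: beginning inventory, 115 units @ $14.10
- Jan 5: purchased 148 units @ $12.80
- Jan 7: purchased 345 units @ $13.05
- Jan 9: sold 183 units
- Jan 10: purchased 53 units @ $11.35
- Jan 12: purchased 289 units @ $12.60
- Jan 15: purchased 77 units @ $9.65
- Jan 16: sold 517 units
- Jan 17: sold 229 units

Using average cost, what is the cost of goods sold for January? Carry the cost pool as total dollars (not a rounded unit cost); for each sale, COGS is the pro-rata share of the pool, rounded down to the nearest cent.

COGS = $11,774.41

After Jan 1: 115 on hand, pool $1,621.50 (≈ $14.1000 each)
After Jan 5: 263 on hand, pool $3,515.90 (≈ $13.3684 each)
After Jan 7: 608 on hand, pool $8,018.15 (≈ $13.1877 each)
Jan 9, sell 183: 183/608 × $8,018.15 → $2,413.35
After Jan 10: 478 on hand, pool $6,206.35 (≈ $12.9840 each)
After Jan 12: 767 on hand, pool $9,847.75 (≈ $12.8393 each)
After Jan 15: 844 on hand, pool $10,590.80 (≈ $12.5483 each)
Jan 16, sell 517: 517/844 × $10,590.80 → $6,487.49
Jan 17, sell 229: 229/327 × $4,103.31 → $2,873.57
Total COGS = $2,413.35 + $6,487.49 + $2,873.57 = $11,774.41
Ending inventory (cost pool remaining) = $1,229.74
Check: goods available $13,004.15 = COGS $11,774.41 + ending $1,229.74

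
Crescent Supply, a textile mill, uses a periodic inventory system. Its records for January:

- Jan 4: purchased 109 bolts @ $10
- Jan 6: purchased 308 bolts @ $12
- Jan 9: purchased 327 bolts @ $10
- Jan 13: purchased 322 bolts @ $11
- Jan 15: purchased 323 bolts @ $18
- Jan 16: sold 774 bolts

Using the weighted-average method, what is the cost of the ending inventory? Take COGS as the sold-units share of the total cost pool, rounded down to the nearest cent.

Jan 16, sell 774: 774/1389 × $17,412.00 → $9,702.58
Ending inventory (cost pool remaining) = $7,709.42
Check: goods available $17,412.00 = COGS $9,702.58 + ending $7,709.42

Ending inventory = $7,709.42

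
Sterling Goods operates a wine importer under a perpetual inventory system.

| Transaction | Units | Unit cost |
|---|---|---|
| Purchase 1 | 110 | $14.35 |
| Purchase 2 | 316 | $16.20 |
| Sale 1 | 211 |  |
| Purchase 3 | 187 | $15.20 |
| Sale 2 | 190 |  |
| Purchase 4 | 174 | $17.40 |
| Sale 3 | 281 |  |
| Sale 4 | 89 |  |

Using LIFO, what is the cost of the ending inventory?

Ending inventory = $229.60

Sale 1 (211) [LIFO — newest first]: 211 @ $16.20 = $3,418.20
Sale 2 (190) [LIFO — newest first]: 187 @ $15.20 + 3 @ $16.20 = $2,891.00
Sale 3 (281) [LIFO — newest first]: 174 @ $17.40 + 102 @ $16.20 + 5 @ $14.35 = $4,751.75
Sale 4 (89) [LIFO — newest first]: 89 @ $14.35 = $1,277.15
Total COGS = $3,418.20 + $2,891.00 + $4,751.75 + $1,277.15 = $12,338.10
Ending inventory: 16 @ $14.35 = $229.60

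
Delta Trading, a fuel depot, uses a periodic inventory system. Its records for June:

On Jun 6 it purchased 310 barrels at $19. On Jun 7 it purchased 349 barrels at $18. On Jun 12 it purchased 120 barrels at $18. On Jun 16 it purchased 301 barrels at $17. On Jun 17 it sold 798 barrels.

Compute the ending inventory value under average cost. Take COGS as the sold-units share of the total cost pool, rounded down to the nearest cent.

Jun 17, sell 798: 798/1080 × $19,449.00 → $14,370.65
Ending inventory (cost pool remaining) = $5,078.35
Check: goods available $19,449.00 = COGS $14,370.65 + ending $5,078.35

Ending inventory = $5,078.35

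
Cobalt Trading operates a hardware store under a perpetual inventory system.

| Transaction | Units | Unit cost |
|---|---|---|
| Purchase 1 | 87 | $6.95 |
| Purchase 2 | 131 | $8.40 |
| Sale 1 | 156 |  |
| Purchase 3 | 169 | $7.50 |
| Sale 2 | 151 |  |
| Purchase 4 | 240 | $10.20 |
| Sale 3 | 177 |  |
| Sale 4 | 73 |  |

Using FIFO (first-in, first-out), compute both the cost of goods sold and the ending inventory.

COGS = $4,706.55; ending inventory = $714.00

Sale 1 (156) [FIFO — oldest first]: 87 @ $6.95 + 69 @ $8.40 = $1,184.25
Sale 2 (151) [FIFO — oldest first]: 62 @ $8.40 + 89 @ $7.50 = $1,188.30
Sale 3 (177) [FIFO — oldest first]: 80 @ $7.50 + 97 @ $10.20 = $1,589.40
Sale 4 (73) [FIFO — oldest first]: 73 @ $10.20 = $744.60
Total COGS = $1,184.25 + $1,188.30 + $1,589.40 + $744.60 = $4,706.55
Ending inventory: 70 @ $10.20 = $714.00
Check: goods available $5,420.55 = COGS $4,706.55 + ending $714.00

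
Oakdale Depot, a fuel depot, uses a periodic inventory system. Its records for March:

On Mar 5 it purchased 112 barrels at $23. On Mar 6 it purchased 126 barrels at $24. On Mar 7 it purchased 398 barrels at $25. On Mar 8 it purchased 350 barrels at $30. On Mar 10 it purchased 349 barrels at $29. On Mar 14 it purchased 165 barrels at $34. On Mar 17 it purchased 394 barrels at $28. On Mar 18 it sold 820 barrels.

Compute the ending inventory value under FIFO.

Mar 18, 820 sold [FIFO — oldest first]: 112 @ $23 + 126 @ $24 + 398 @ $25 + 184 @ $30 = $21,070
Ending inventory: 166 @ $30 + 349 @ $29 + 165 @ $34 + 394 @ $28 = $31,743
Check: goods available $52,813 = COGS $21,070 + ending $31,743

Ending inventory = $31,743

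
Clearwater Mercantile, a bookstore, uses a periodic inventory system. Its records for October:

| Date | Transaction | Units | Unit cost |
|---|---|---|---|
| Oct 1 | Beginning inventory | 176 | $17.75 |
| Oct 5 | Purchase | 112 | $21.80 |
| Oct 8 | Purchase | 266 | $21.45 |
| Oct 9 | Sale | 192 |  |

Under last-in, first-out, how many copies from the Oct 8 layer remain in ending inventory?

Oct 9, 192 sold [LIFO — newest first]: 192 @ $21.45 = $4,118.40
Ending inventory: 176 @ $17.75 + 112 @ $21.80 + 74 @ $21.45 = $7,152.90
Check: goods available $11,271.30 = COGS $4,118.40 + ending $7,152.90

74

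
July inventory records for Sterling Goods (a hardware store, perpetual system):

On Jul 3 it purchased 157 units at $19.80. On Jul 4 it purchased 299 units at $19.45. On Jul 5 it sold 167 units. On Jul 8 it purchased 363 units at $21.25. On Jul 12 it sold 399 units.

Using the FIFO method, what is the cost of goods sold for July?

COGS = $11,261.65

Jul 5, 167 sold [FIFO — oldest first]: 157 @ $19.80 + 10 @ $19.45 = $3,303.10
Jul 12, 399 sold [FIFO — oldest first]: 289 @ $19.45 + 110 @ $21.25 = $7,958.55
Total COGS = $3,303.10 + $7,958.55 = $11,261.65
Ending inventory: 253 @ $21.25 = $5,376.25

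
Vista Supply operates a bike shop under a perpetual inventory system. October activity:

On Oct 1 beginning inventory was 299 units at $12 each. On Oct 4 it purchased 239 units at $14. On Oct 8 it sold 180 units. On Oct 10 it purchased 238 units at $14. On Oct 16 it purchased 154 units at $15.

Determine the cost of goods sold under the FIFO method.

Oct 8, 180 sold [FIFO — oldest first]: 180 @ $12 = $2,160
Ending inventory: 119 @ $12 + 239 @ $14 + 238 @ $14 + 154 @ $15 = $10,416

COGS = $2,160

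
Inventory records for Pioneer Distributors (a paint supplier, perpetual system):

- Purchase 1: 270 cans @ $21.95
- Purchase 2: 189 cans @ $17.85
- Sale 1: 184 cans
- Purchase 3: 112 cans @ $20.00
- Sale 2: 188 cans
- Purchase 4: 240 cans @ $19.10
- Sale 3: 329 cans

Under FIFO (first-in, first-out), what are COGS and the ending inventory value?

COGS = $14,023.15; ending inventory = $2,101.00

Sale 1 (184) [FIFO — oldest first]: 184 @ $21.95 = $4,038.80
Sale 2 (188) [FIFO — oldest first]: 86 @ $21.95 + 102 @ $17.85 = $3,708.40
Sale 3 (329) [FIFO — oldest first]: 87 @ $17.85 + 112 @ $20.00 + 130 @ $19.10 = $6,275.95
Total COGS = $4,038.80 + $3,708.40 + $6,275.95 = $14,023.15
Ending inventory: 110 @ $19.10 = $2,101.00
Check: goods available $16,124.15 = COGS $14,023.15 + ending $2,101.00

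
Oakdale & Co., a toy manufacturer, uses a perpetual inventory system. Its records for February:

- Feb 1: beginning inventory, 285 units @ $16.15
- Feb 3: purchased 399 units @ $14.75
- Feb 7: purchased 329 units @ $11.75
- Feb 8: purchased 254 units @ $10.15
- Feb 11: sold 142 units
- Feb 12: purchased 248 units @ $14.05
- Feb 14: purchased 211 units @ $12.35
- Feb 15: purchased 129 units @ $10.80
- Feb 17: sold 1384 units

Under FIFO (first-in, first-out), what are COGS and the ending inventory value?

Feb 11, 142 sold [FIFO — oldest first]: 142 @ $16.15 = $2,293.30
Feb 17, 1384 sold [FIFO — oldest first]: 143 @ $16.15 + 399 @ $14.75 + 329 @ $11.75 + 254 @ $10.15 + 248 @ $14.05 + 11 @ $12.35 = $18,258.80
Total COGS = $2,293.30 + $18,258.80 = $20,552.10
Ending inventory: 200 @ $12.35 + 129 @ $10.80 = $3,863.20

COGS = $20,552.10; ending inventory = $3,863.20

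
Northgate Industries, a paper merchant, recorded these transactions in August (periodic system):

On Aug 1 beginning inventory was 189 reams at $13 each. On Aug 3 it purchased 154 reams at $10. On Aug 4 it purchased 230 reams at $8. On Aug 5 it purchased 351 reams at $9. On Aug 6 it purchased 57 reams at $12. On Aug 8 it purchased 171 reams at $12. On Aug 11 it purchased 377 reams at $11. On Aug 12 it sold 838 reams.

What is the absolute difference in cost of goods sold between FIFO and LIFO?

FIFO COGS: 189 @ $13 + 154 @ $10 + 230 @ $8 + 265 @ $9 = $8,222
LIFO COGS: 377 @ $11 + 171 @ $12 + 57 @ $12 + 233 @ $9 = $8,980
Difference = |$8,222 − $8,980| = $758

$758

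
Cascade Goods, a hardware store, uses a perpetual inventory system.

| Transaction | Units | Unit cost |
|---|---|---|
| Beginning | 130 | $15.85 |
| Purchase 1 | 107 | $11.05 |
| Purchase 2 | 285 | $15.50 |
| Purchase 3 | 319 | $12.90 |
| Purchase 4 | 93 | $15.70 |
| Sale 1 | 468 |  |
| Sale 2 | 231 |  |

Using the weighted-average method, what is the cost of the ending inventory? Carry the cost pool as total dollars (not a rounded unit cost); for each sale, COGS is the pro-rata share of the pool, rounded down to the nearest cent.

Ending inventory = $3,330.15

After Beginning: 130 on hand, pool $2,060.50 (≈ $15.8500 each)
After Purchase 1: 237 on hand, pool $3,242.85 (≈ $13.6829 each)
After Purchase 2: 522 on hand, pool $7,660.35 (≈ $14.6750 each)
After Purchase 3: 841 on hand, pool $11,775.45 (≈ $14.0017 each)
After Purchase 4: 934 on hand, pool $13,235.55 (≈ $14.1708 each)
Sale 1, sell 468: 468/934 × $13,235.55 → $6,631.94
Sale 2, sell 231: 231/466 × $6,603.61 → $3,273.46
Total COGS = $6,631.94 + $3,273.46 = $9,905.40
Ending inventory (cost pool remaining) = $3,330.15
Check: goods available $13,235.55 = COGS $9,905.40 + ending $3,330.15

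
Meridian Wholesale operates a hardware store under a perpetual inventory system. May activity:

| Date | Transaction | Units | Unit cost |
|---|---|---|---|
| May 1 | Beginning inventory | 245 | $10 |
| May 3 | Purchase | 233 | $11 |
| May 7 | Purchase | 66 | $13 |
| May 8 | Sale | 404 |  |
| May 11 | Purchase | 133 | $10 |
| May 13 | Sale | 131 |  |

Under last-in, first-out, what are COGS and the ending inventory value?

COGS = $5,781; ending inventory = $1,420

May 8, 404 sold [LIFO — newest first]: 66 @ $13 + 233 @ $11 + 105 @ $10 = $4,471
May 13, 131 sold [LIFO — newest first]: 131 @ $10 = $1,310
Total COGS = $4,471 + $1,310 = $5,781
Ending inventory: 140 @ $10 + 2 @ $10 = $1,420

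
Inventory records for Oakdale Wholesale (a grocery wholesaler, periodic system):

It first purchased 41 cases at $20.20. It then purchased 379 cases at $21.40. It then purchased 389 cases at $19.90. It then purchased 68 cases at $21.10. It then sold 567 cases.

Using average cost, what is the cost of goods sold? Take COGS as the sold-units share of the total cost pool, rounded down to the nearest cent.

COGS = $11,711.55

Sale 1, sell 567: 567/877 × $18,114.70 → $11,711.55
Ending inventory (cost pool remaining) = $6,403.15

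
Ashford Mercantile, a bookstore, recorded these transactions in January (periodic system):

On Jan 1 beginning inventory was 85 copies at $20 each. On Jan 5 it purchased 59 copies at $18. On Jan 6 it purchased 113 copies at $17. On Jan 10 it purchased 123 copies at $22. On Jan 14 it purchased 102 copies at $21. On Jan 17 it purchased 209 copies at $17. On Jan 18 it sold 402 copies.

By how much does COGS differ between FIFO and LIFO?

FIFO COGS: 85 @ $20 + 59 @ $18 + 113 @ $17 + 123 @ $22 + 22 @ $21 = $7,851
LIFO COGS: 209 @ $17 + 102 @ $21 + 91 @ $22 = $7,697
Difference = |$7,851 − $7,697| = $154

$154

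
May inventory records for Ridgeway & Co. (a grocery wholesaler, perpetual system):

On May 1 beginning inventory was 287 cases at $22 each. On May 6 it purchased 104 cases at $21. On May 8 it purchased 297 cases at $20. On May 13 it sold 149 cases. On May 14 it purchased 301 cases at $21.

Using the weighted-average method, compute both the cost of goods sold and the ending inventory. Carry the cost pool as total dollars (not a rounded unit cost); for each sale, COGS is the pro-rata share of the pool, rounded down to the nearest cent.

After May 1: 287 on hand, pool $6,314.00 (≈ $22.0000 each)
After May 6: 391 on hand, pool $8,498.00 (≈ $21.7340 each)
After May 8: 688 on hand, pool $14,438.00 (≈ $20.9855 each)
May 13, sell 149: 149/688 × $14,438.00 → $3,126.83
After May 14: 840 on hand, pool $17,632.17 (≈ $20.9907 each)
Ending inventory (cost pool remaining) = $17,632.17
Check: goods available $20,759.00 = COGS $3,126.83 + ending $17,632.17

COGS = $3,126.83; ending inventory = $17,632.17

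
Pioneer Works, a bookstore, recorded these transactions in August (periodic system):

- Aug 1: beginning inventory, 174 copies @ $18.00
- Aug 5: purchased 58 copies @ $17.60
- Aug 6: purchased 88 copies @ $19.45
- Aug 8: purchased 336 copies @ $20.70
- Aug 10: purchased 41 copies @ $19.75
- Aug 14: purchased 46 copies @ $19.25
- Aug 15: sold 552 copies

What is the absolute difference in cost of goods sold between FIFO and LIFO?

FIFO COGS: 174 @ $18.00 + 58 @ $17.60 + 88 @ $19.45 + 232 @ $20.70 = $10,666.80
LIFO COGS: 46 @ $19.25 + 41 @ $19.75 + 336 @ $20.70 + 88 @ $19.45 + 41 @ $17.60 = $11,083.65
Difference = |$10,666.80 − $11,083.65| = $416.85

$416.85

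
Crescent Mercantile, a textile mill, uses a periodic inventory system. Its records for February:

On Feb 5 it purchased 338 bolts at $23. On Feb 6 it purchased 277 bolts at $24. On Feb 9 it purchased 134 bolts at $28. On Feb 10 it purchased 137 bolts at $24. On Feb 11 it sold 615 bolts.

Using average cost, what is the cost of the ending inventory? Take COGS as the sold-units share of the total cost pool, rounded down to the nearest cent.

Feb 11, sell 615: 615/886 × $21,462.00 → $14,897.43
Ending inventory (cost pool remaining) = $6,564.57
Check: goods available $21,462.00 = COGS $14,897.43 + ending $6,564.57

Ending inventory = $6,564.57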